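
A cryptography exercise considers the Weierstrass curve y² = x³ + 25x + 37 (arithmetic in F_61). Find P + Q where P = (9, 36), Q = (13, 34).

(24, 2)

(9, 36) + (13, 34). λ = (34 - 36)/(13 - 9) ≡ 59/4 mod 61. 4⁻¹ ≡ 46 (mod 61), so λ ≡ 30.
  x = λ² - 9 - 13 = 900 - 22 ≡ 24; y = λ·(9 - 24) - 36 ≡ 2. → (24, 2)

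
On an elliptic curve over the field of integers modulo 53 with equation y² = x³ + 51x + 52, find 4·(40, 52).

Write P = (40, 52).
Repeated addition: build up to 4P.
2P: tangent at (40, 52): λ = (3·40² + 51)/(2·52) ≡ 28/51. 51⁻¹ ≡ 26 (mod 53) since 51·26 = 1326 ≡ 1, so λ ≡ 28·26 ≡ 39.
  x = λ² - 40 - 40 = 1521 - 80 ≡ 10; y = λ·(40 - 10) - 52 ≡ 5. → (10, 5)
3P: (10, 5) + (40, 52). λ = (52 - 5)/(40 - 10) ≡ 47/30 mod 53. 30⁻¹ ≡ 23 (mod 53) since 30·23 = 690 ≡ 1, so λ ≡ 21.
  x = λ² - 10 - 40 = 441 - 50 ≡ 20; y = λ·(10 - 20) - 5 ≡ 50. → (20, 50)
4P: (20, 50) + (40, 52). λ = (52 - 50)/(40 - 20) ≡ 2/20 mod 53. 20⁻¹ ≡ 8 (mod 53), so λ ≡ 16.
  x = λ² - 20 - 40 = 256 - 60 ≡ 37; y = λ·(20 - 37) - 50 ≡ 49. → (37, 49)

(37, 49)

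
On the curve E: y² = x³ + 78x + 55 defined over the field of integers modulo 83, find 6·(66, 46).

(48, 10)

Write P = (66, 46).
Repeated addition: build up to 6P.
2P: tangent at (66, 46): λ = (3·66² + 78)/(2·46) ≡ 32/9. 9⁻¹ ≡ 37 (mod 83) since 9·37 = 333 ≡ 1, so λ ≡ 32·37 ≡ 22.
  x = λ² - 66 - 66 = 484 - 132 ≡ 20; y = λ·(66 - 20) - 46 ≡ 53. → (20, 53)
3P: (20, 53) + (66, 46). λ = (46 - 53)/(66 - 20) ≡ 76/46 mod 83. 46⁻¹ ≡ 74 (mod 83), so λ ≡ 63.
  x = λ² - 20 - 66 = 3969 - 86 ≡ 65; y = λ·(20 - 65) - 53 ≡ 17. → (65, 17)
4P: (65, 17) + (66, 46). λ = (46 - 17)/(66 - 65) ≡ 29/1 mod 83. 1⁻¹ ≡ 1 (mod 83) since 1·1 = 1 ≡ 1, so λ ≡ 29.
  x = λ² - 65 - 66 = 841 - 131 ≡ 46; y = λ·(65 - 46) - 17 ≡ 36. → (46, 36)
5P: (46, 36) + (66, 46). λ = (46 - 36)/(66 - 46) ≡ 10/20 mod 83. 20⁻¹ ≡ 54 (mod 83), so λ ≡ 42.
  x = λ² - 46 - 66 = 1764 - 112 ≡ 75; y = λ·(46 - 75) - 36 ≡ 74. → (75, 74)
6P: (75, 74) + (66, 46). λ = (46 - 74)/(66 - 75) ≡ 55/74 mod 83. 74⁻¹ ≡ 46 (mod 83), so λ ≡ 40.
  x = λ² - 75 - 66 = 1600 - 141 ≡ 48; y = λ·(75 - 48) - 74 ≡ 10. → (48, 10)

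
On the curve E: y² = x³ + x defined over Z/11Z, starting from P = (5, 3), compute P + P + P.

Repeated addition: build up to 3P.
2P: tangent at (5, 3): λ = (3·5² + 1)/(2·3) ≡ 10/6. 6⁻¹ ≡ 2 (mod 11), so λ ≡ 10·2 ≡ 9.
  x = λ² - 5 - 5 = 81 - 10 ≡ 5; y = λ·(5 - 5) - 3 ≡ 8. → (5, 8)
3P: (5, 8) + (5, 3): same x and y₁ ≡ -y₂, so the sum is ∞.

O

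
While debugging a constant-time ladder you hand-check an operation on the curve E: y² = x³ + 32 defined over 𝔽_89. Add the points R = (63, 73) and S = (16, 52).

(77, 23)

(63, 73) + (16, 52). λ = (52 - 73)/(16 - 63) ≡ 68/42 mod 89. 42⁻¹ ≡ 53 (mod 89), so λ ≡ 44.
  x = λ² - 63 - 16 = 1936 - 79 ≡ 77; y = λ·(63 - 77) - 73 ≡ 23. → (77, 23)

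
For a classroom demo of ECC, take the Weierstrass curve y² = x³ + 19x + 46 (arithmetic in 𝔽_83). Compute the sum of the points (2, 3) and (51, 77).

(58, 31)

(2, 3) + (51, 77). λ = (77 - 3)/(51 - 2) ≡ 74/49 mod 83. 49⁻¹ ≡ 61 (mod 83) since 49·61 = 2989 ≡ 1, so λ ≡ 32.
  x = λ² - 2 - 51 = 1024 - 53 ≡ 58; y = λ·(2 - 58) - 3 ≡ 31. → (58, 31)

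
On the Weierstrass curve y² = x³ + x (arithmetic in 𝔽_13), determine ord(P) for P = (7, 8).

10

2P: tangent at (7, 8): λ = (3·7² + 1)/(2·8) ≡ 5/3. 3⁻¹ ≡ 9 (mod 13) since 3·9 = 27 ≡ 1, so λ ≡ 5·9 ≡ 6.
  x = λ² - 7 - 7 = 36 - 14 ≡ 9; y = λ·(7 - 9) - 8 ≡ 6. → (9, 6)
3P: (9, 6) + (7, 8). λ = (8 - 6)/(7 - 9) ≡ 2/11 mod 13. 11⁻¹ ≡ 6 (mod 13), so λ ≡ 12.
  x = λ² - 9 - 7 = 144 - 16 ≡ 11; y = λ·(9 - 11) - 6 ≡ 9. → (11, 9)
4P: (11, 9) + (7, 8). λ = (8 - 9)/(7 - 11) ≡ 12/9 mod 13. 9⁻¹ ≡ 3 (mod 13), so λ ≡ 10.
  x = λ² - 11 - 7 = 100 - 18 ≡ 4; y = λ·(11 - 4) - 9 ≡ 9. → (4, 9)
5P: (4, 9) + (7, 8). λ = (8 - 9)/(7 - 4) ≡ 12/3 mod 13. 3⁻¹ ≡ 9 (mod 13) since 3·9 = 27 ≡ 1, so λ ≡ 4.
  x = λ² - 4 - 7 = 16 - 11 ≡ 5; y = λ·(4 - 5) - 9 ≡ 0. → (5, 0)
6P: (5, 0) + (7, 8). λ = (8 - 0)/(7 - 5) ≡ 8/2 mod 13. 2⁻¹ ≡ 7 (mod 13), so λ ≡ 4.
  x = λ² - 5 - 7 = 16 - 12 ≡ 4; y = λ·(5 - 4) - 0 ≡ 4. → (4, 4)
7P: (4, 4) + (7, 8). λ = (8 - 4)/(7 - 4) ≡ 4/3 mod 13. 3⁻¹ ≡ 9 (mod 13), so λ ≡ 10.
  x = λ² - 4 - 7 = 100 - 11 ≡ 11; y = λ·(4 - 11) - 4 ≡ 4. → (11, 4)
8P: (11, 4) + (7, 8). λ = (8 - 4)/(7 - 11) ≡ 4/9 mod 13. 9⁻¹ ≡ 3 (mod 13), so λ ≡ 12.
  x = λ² - 11 - 7 = 144 - 18 ≡ 9; y = λ·(11 - 9) - 4 ≡ 7. → (9, 7)
9P: (9, 7) + (7, 8). λ = (8 - 7)/(7 - 9) ≡ 1/11 mod 13. 11⁻¹ ≡ 6 (mod 13), so λ ≡ 6.
  x = λ² - 9 - 7 = 36 - 16 ≡ 7; y = λ·(9 - 7) - 7 ≡ 5. → (7, 5)
10P: (7, 5) + (7, 8): same x and y₁ ≡ -y₂, so the sum is the point at infinity.
10P = the point at infinity, so the order is 10.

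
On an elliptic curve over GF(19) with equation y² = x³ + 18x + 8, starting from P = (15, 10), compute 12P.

Repeated addition: build up to 12P.
2P: tangent at (15, 10): λ = (3·15² + 18)/(2·10) ≡ 9/1. 1⁻¹ ≡ 1 (mod 19), so λ ≡ 9·1 ≡ 9.
  x = λ² - 15 - 15 = 81 - 30 ≡ 13; y = λ·(15 - 13) - 10 ≡ 8. → (13, 8)
3P: (13, 8) + (15, 10). λ = (10 - 8)/(15 - 13) ≡ 2/2 mod 19. 2⁻¹ ≡ 10 (mod 19), so λ ≡ 1.
  x = λ² - 13 - 15 = 1 - 28 ≡ 11; y = λ·(13 - 11) - 8 ≡ 13. → (11, 13)
4P: (11, 13) + (15, 10). λ = (10 - 13)/(15 - 11) ≡ 16/4 mod 19. 4⁻¹ ≡ 5 (mod 19) since 4·5 = 20 ≡ 1, so λ ≡ 4.
  x = λ² - 11 - 15 = 16 - 26 ≡ 9; y = λ·(11 - 9) - 13 ≡ 14. → (9, 14)
5P: (9, 14) + (15, 10). λ = (10 - 14)/(15 - 9) ≡ 15/6 mod 19. 6⁻¹ ≡ 16 (mod 19) since 6·16 = 96 ≡ 1, so λ ≡ 12.
  x = λ² - 9 - 15 = 144 - 24 ≡ 6; y = λ·(9 - 6) - 14 ≡ 3. → (6, 3)
6P: (6, 3) + (15, 10). λ = (10 - 3)/(15 - 6) ≡ 7/9 mod 19. 9⁻¹ ≡ 17 (mod 19) since 9·17 = 153 ≡ 1, so λ ≡ 5.
  x = λ² - 6 - 15 = 25 - 21 ≡ 4; y = λ·(6 - 4) - 3 ≡ 7. → (4, 7)
7P: (4, 7) + (15, 10). λ = (10 - 7)/(15 - 4) ≡ 3/11 mod 19. 11⁻¹ ≡ 7 (mod 19) since 11·7 = 77 ≡ 1, so λ ≡ 2.
  x = λ² - 4 - 15 = 4 - 19 ≡ 4; y = λ·(4 - 4) - 7 ≡ 12. → (4, 12)
8P: (4, 12) + (15, 10). λ = (10 - 12)/(15 - 4) ≡ 17/11 mod 19. 11⁻¹ ≡ 7 (mod 19), so λ ≡ 5.
  x = λ² - 4 - 15 = 25 - 19 ≡ 6; y = λ·(4 - 6) - 12 ≡ 16. → (6, 16)
9P: (6, 16) + (15, 10). λ = (10 - 16)/(15 - 6) ≡ 13/9 mod 19. 9⁻¹ ≡ 17 (mod 19) since 9·17 = 153 ≡ 1, so λ ≡ 12.
  x = λ² - 6 - 15 = 144 - 21 ≡ 9; y = λ·(6 - 9) - 16 ≡ 5. → (9, 5)
10P: (9, 5) + (15, 10). λ = (10 - 5)/(15 - 9) ≡ 5/6 mod 19. 6⁻¹ ≡ 16 (mod 19), so λ ≡ 4.
  x = λ² - 9 - 15 = 16 - 24 ≡ 11; y = λ·(9 - 11) - 5 ≡ 6. → (11, 6)
11P: (11, 6) + (15, 10). λ = (10 - 6)/(15 - 11) ≡ 4/4 mod 19. 4⁻¹ ≡ 5 (mod 19) since 4·5 = 20 ≡ 1, so λ ≡ 1.
  x = λ² - 11 - 15 = 1 - 26 ≡ 13; y = λ·(11 - 13) - 6 ≡ 11. → (13, 11)
12P: (13, 11) + (15, 10). λ = (10 - 11)/(15 - 13) ≡ 18/2 mod 19. 2⁻¹ ≡ 10 (mod 19), so λ ≡ 9.
  x = λ² - 13 - 15 = 81 - 28 ≡ 15; y = λ·(13 - 15) - 11 ≡ 9. → (15, 9)

(15, 9)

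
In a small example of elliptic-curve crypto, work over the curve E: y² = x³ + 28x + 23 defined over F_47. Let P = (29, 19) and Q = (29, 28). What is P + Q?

The two points share x = 29 and their y-coordinates satisfy 19 + 28 ≡ 0 (mod 47), so they are inverses. Their sum is ∞.

O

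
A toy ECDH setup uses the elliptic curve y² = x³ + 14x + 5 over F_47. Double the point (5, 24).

(15, 26)

tangent at (5, 24): λ = (3·5² + 14)/(2·24) ≡ 42/1. 1⁻¹ ≡ 1 (mod 47) since 1·1 = 1 ≡ 1, so λ ≡ 42·1 ≡ 42.
  x = λ² - 5 - 5 = 1764 - 10 ≡ 15; y = λ·(5 - 15) - 24 ≡ 26. → (15, 26)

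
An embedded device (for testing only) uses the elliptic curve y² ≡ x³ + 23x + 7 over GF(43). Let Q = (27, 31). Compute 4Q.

Double-and-add on 4 = (100)₂. Start with Q = (27, 31) for the leading 1-bit.
double: tangent at (27, 31): λ = (3·27² + 23)/(2·31) ≡ 17/19. 19⁻¹ ≡ 34 (mod 43) since 19·34 = 646 ≡ 1, so λ ≡ 17·34 ≡ 19.
  x = λ² - 27 - 27 = 361 - 54 ≡ 6; y = λ·(27 - 6) - 31 ≡ 24. → (6, 24)
double: tangent at (6, 24): λ = (3·6² + 23)/(2·24) ≡ 2/5. 5⁻¹ ≡ 26 (mod 43) since 5·26 = 130 ≡ 1, so λ ≡ 2·26 ≡ 9.
  x = λ² - 6 - 6 = 81 - 12 ≡ 26; y = λ·(6 - 26) - 24 ≡ 11. → (26, 11)

(26, 11)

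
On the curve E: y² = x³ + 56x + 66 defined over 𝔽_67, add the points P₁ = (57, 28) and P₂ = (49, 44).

(57, 28) + (49, 44). λ = (44 - 28)/(49 - 57) ≡ 16/59 mod 67. 59⁻¹ ≡ 25 (mod 67), so λ ≡ 65.
  x = λ² - 57 - 49 = 4225 - 106 ≡ 32; y = λ·(57 - 32) - 28 ≡ 56. → (32, 56)

(32, 56)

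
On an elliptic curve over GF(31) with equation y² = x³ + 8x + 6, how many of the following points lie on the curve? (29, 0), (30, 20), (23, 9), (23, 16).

2

(29, 0): 0² ≡ 0, rhs ≡ 13 → off.
(30, 20): 20² ≡ 28, rhs ≡ 28 → on.
(23, 9): 9² ≡ 19, rhs ≡ 19 → on.
(23, 16): 16² ≡ 8, rhs ≡ 19 → off.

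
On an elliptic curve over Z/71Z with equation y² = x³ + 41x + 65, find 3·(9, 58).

(67, 11)

Write P = (9, 58).
Repeated addition: build up to 3P.
2P: tangent at (9, 58): λ = (3·9² + 41)/(2·58) ≡ 0/45. 45⁻¹ ≡ 30 (mod 71) since 45·30 = 1350 ≡ 1, so λ ≡ 0·30 ≡ 0.
  x = λ² - 9 - 9 = 0 - 18 ≡ 53; y = λ·(9 - 53) - 58 ≡ 13. → (53, 13)
3P: (53, 13) + (9, 58). λ = (58 - 13)/(9 - 53) ≡ 45/27 mod 71. 27⁻¹ ≡ 50 (mod 71), so λ ≡ 49.
  x = λ² - 53 - 9 = 2401 - 62 ≡ 67; y = λ·(53 - 67) - 13 ≡ 11. → (67, 11)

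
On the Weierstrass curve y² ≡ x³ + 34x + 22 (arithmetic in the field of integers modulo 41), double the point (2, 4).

tangent at (2, 4): λ = (3·2² + 34)/(2·4) ≡ 5/8. 8⁻¹ ≡ 36 (mod 41), so λ ≡ 5·36 ≡ 16.
  x = λ² - 2 - 2 = 256 - 4 ≡ 6; y = λ·(2 - 6) - 4 ≡ 14. → (6, 14)

(6, 14)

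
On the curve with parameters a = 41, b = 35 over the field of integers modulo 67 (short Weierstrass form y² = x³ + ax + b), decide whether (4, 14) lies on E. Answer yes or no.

y² = 14² ≡ 62; x³ + 41x + 35 = 263 ≡ 62 (mod 67). 62 = 62.

yes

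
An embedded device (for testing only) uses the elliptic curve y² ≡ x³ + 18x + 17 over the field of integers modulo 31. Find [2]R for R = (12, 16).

tangent at (12, 16): λ = (3·12² + 18)/(2·16) ≡ 16/1. 1⁻¹ ≡ 1 (mod 31) since 1·1 = 1 ≡ 1, so λ ≡ 16·1 ≡ 16.
  x = λ² - 12 - 12 = 256 - 24 ≡ 15; y = λ·(12 - 15) - 16 ≡ 29. → (15, 29)

(15, 29)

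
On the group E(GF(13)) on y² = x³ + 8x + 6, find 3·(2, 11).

Write Q = (2, 11).
Repeated addition: build up to 3Q.
2Q: tangent at (2, 11): λ = (3·2² + 8)/(2·11) ≡ 7/9. 9⁻¹ ≡ 3 (mod 13) since 9·3 = 27 ≡ 1, so λ ≡ 7·3 ≡ 8.
  x = λ² - 2 - 2 = 64 - 4 ≡ 8; y = λ·(2 - 8) - 11 ≡ 6. → (8, 6)
3Q: (8, 6) + (2, 11). λ = (11 - 6)/(2 - 8) ≡ 5/7 mod 13. 7⁻¹ ≡ 2 (mod 13), so λ ≡ 10.
  x = λ² - 8 - 2 = 100 - 10 ≡ 12; y = λ·(8 - 12) - 6 ≡ 6. → (12, 6)

(12, 6)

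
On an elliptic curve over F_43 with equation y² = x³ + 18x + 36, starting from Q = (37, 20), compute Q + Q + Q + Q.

(27, 34)

Double-and-add on 4 = (100)₂. Start with Q = (37, 20) for the leading 1-bit.
double: tangent at (37, 20): λ = (3·37² + 18)/(2·20) ≡ 40/40. 40⁻¹ ≡ 14 (mod 43) since 40·14 = 560 ≡ 1, so λ ≡ 40·14 ≡ 1.
  x = λ² - 37 - 37 = 1 - 74 ≡ 13; y = λ·(37 - 13) - 20 ≡ 4. → (13, 4)
double: tangent at (13, 4): λ = (3·13² + 18)/(2·4) ≡ 9/8. 8⁻¹ ≡ 27 (mod 43), so λ ≡ 9·27 ≡ 28.
  x = λ² - 13 - 13 = 784 - 26 ≡ 27; y = λ·(13 - 27) - 4 ≡ 34. → (27, 34)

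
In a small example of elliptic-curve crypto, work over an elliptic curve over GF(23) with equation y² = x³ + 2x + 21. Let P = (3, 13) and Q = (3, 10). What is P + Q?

The two points share x = 3 and their y-coordinates satisfy 13 + 10 ≡ 0 (mod 23), so they are inverses. Their sum is 𝒪.

O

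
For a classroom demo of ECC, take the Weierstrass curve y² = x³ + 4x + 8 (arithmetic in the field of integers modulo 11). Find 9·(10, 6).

Write P = (10, 6).
Double-and-add on 9 = (1001)₂. Start with P = (10, 6) for the leading 1-bit.
double: tangent at (10, 6): λ = (3·10² + 4)/(2·6) ≡ 7/1. 1⁻¹ ≡ 1 (mod 11), so λ ≡ 7·1 ≡ 7.
  x = λ² - 10 - 10 = 49 - 20 ≡ 7; y = λ·(10 - 7) - 6 ≡ 4. → (7, 4)
double: tangent at (7, 4): λ = (3·7² + 4)/(2·4) ≡ 8/8. 8⁻¹ ≡ 7 (mod 11) since 8·7 = 56 ≡ 1, so λ ≡ 8·7 ≡ 1.
  x = λ² - 7 - 7 = 1 - 14 ≡ 9; y = λ·(7 - 9) - 4 ≡ 5. → (9, 5)
double: tangent at (9, 5): λ = (3·9² + 4)/(2·5) ≡ 5/10. 10⁻¹ ≡ 10 (mod 11) since 10·10 = 100 ≡ 1, so λ ≡ 5·10 ≡ 6.
  x = λ² - 9 - 9 = 36 - 18 ≡ 7; y = λ·(9 - 7) - 5 ≡ 7. → (7, 7)
add P: (7, 7) + (10, 6). λ = (6 - 7)/(10 - 7) ≡ 10/3 mod 11. 3⁻¹ ≡ 4 (mod 11), so λ ≡ 7.
  x = λ² - 7 - 10 = 49 - 17 ≡ 10; y = λ·(7 - 10) - 7 ≡ 5. → (10, 5)

(10, 5)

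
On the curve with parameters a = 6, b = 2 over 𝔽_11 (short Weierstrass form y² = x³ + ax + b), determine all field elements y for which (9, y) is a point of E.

x³ + 6x + 2 = 785 ≡ 4 (mod 11).
Square roots of 4 mod 11: 2 and 9 (since 2² = 4 ≡ 4).

2, 9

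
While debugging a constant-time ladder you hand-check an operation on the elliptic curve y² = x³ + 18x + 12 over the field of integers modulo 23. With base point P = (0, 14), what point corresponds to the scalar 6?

Repeated addition: build up to 6P.
2P: tangent at (0, 14): λ = (3·0² + 18)/(2·14) ≡ 18/5. 5⁻¹ ≡ 14 (mod 23), so λ ≡ 18·14 ≡ 22.
  x = λ² - 0 - 0 = 484 - 0 ≡ 1; y = λ·(0 - 1) - 14 ≡ 10. → (1, 10)
3P: (1, 10) + (0, 14). λ = (14 - 10)/(0 - 1) ≡ 4/22 mod 23. 22⁻¹ ≡ 22 (mod 23), so λ ≡ 19.
  x = λ² - 1 - 0 = 361 - 1 ≡ 15; y = λ·(1 - 15) - 10 ≡ 0. → (15, 0)
4P: (15, 0) + (0, 14). λ = (14 - 0)/(0 - 15) ≡ 14/8 mod 23. 8⁻¹ ≡ 3 (mod 23), so λ ≡ 19.
  x = λ² - 15 - 0 = 361 - 15 ≡ 1; y = λ·(15 - 1) - 0 ≡ 13. → (1, 13)
5P: (1, 13) + (0, 14). λ = (14 - 13)/(0 - 1) ≡ 1/22 mod 23. 22⁻¹ ≡ 22 (mod 23) since 22·22 = 484 ≡ 1, so λ ≡ 22.
  x = λ² - 1 - 0 = 484 - 1 ≡ 0; y = λ·(1 - 0) - 13 ≡ 9. → (0, 9)
6P: (0, 9) + (0, 14): same x and y₁ ≡ -y₂, so the sum is the point at infinity.

O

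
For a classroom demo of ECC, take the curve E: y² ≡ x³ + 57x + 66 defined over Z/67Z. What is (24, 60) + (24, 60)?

(11, 58)

tangent at (24, 60): λ = (3·24² + 57)/(2·60) ≡ 43/53. 53⁻¹ ≡ 43 (mod 67), so λ ≡ 43·43 ≡ 40.
  x = λ² - 24 - 24 = 1600 - 48 ≡ 11; y = λ·(24 - 11) - 60 ≡ 58. → (11, 58)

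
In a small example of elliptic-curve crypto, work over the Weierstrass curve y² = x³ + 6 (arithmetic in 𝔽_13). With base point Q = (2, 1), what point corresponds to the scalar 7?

O

Double-and-add on 7 = (111)₂. Start with Q = (2, 1) for the leading 1-bit.
double: tangent at (2, 1): λ = (3·2² + 0)/(2·1) ≡ 12/2. 2⁻¹ ≡ 7 (mod 13), so λ ≡ 12·7 ≡ 6.
  x = λ² - 2 - 2 = 36 - 4 ≡ 6; y = λ·(2 - 6) - 1 ≡ 1. → (6, 1)
add Q: (6, 1) + (2, 1). λ = (1 - 1)/(2 - 6) ≡ 0/9 mod 13. 9⁻¹ ≡ 3 (mod 13) since 9·3 = 27 ≡ 1, so λ ≡ 0.
  x = λ² - 6 - 2 = 0 - 8 ≡ 5; y = λ·(6 - 5) - 1 ≡ 12. → (5, 12)
double: tangent at (5, 12): λ = (3·5² + 0)/(2·12) ≡ 10/11. 11⁻¹ ≡ 6 (mod 13) since 11·6 = 66 ≡ 1, so λ ≡ 10·6 ≡ 8.
  x = λ² - 5 - 5 = 64 - 10 ≡ 2; y = λ·(5 - 2) - 12 ≡ 12. → (2, 12)
add Q: (2, 12) + (2, 1): same x and y₁ ≡ -y₂, so the sum is O.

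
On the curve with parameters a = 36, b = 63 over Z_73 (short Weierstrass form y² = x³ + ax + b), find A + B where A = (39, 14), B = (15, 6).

(39, 14) + (15, 6). λ = (6 - 14)/(15 - 39) ≡ 65/49 mod 73. 49⁻¹ ≡ 3 (mod 73), so λ ≡ 49.
  x = λ² - 39 - 15 = 2401 - 54 ≡ 11; y = λ·(39 - 11) - 14 ≡ 44. → (11, 44)

(11, 44)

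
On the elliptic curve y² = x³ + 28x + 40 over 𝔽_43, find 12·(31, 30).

(35, 11)

Write G = (31, 30).
Double-and-add on 12 = (1100)₂. Start with G = (31, 30) for the leading 1-bit.
double: tangent at (31, 30): λ = (3·31² + 28)/(2·30) ≡ 30/17. 17⁻¹ ≡ 38 (mod 43), so λ ≡ 30·38 ≡ 22.
  x = λ² - 31 - 31 = 484 - 62 ≡ 35; y = λ·(31 - 35) - 30 ≡ 11. → (35, 11)
add G: (35, 11) + (31, 30). λ = (30 - 11)/(31 - 35) ≡ 19/39 mod 43. 39⁻¹ ≡ 32 (mod 43) since 39·32 = 1248 ≡ 1, so λ ≡ 6.
  x = λ² - 35 - 31 = 36 - 66 ≡ 13; y = λ·(35 - 13) - 11 ≡ 35. → (13, 35)
double: tangent at (13, 35): λ = (3·13² + 28)/(2·35) ≡ 19/27. 27⁻¹ ≡ 8 (mod 43), so λ ≡ 19·8 ≡ 23.
  x = λ² - 13 - 13 = 529 - 26 ≡ 30; y = λ·(13 - 30) - 35 ≡ 4. → (30, 4)
double: tangent at (30, 4): λ = (3·30² + 28)/(2·4) ≡ 19/8. 8⁻¹ ≡ 27 (mod 43) since 8·27 = 216 ≡ 1, so λ ≡ 19·27 ≡ 40.
  x = λ² - 30 - 30 = 1600 - 60 ≡ 35; y = λ·(30 - 35) - 4 ≡ 11. → (35, 11)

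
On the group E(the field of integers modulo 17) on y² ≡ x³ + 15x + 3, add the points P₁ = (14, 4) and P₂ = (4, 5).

(14, 4) + (4, 5). λ = (5 - 4)/(4 - 14) ≡ 1/7 mod 17. 7⁻¹ ≡ 5 (mod 17), so λ ≡ 5.
  x = λ² - 14 - 4 = 25 - 18 ≡ 7; y = λ·(14 - 7) - 4 ≡ 14. → (7, 14)

(7, 14)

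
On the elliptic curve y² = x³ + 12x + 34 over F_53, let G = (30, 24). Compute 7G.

Double-and-add on 7 = (111)₂. Start with G = (30, 24) for the leading 1-bit.
double: tangent at (30, 24): λ = (3·30² + 12)/(2·24) ≡ 9/48. 48⁻¹ ≡ 21 (mod 53) since 48·21 = 1008 ≡ 1, so λ ≡ 9·21 ≡ 30.
  x = λ² - 30 - 30 = 900 - 60 ≡ 45; y = λ·(30 - 45) - 24 ≡ 3. → (45, 3)
add G: (45, 3) + (30, 24). λ = (24 - 3)/(30 - 45) ≡ 21/38 mod 53. 38⁻¹ ≡ 7 (mod 53), so λ ≡ 41.
  x = λ² - 45 - 30 = 1681 - 75 ≡ 16; y = λ·(45 - 16) - 3 ≡ 20. → (16, 20)
double: tangent at (16, 20): λ = (3·16² + 12)/(2·20) ≡ 38/40. 40⁻¹ ≡ 4 (mod 53) since 40·4 = 160 ≡ 1, so λ ≡ 38·4 ≡ 46.
  x = λ² - 16 - 16 = 2116 - 32 ≡ 17; y = λ·(16 - 17) - 20 ≡ 40. → (17, 40)
add G: (17, 40) + (30, 24). λ = (24 - 40)/(30 - 17) ≡ 37/13 mod 53. 13⁻¹ ≡ 49 (mod 53) since 13·49 = 637 ≡ 1, so λ ≡ 11.
  x = λ² - 17 - 30 = 121 - 47 ≡ 21; y = λ·(17 - 21) - 40 ≡ 22. → (21, 22)

(21, 22)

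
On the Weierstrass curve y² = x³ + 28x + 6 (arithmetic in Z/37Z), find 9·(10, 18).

(19, 21)

Write P = (10, 18).
Double-and-add on 9 = (1001)₂. Start with P = (10, 18) for the leading 1-bit.
double: tangent at (10, 18): λ = (3·10² + 28)/(2·18) ≡ 32/36. 36⁻¹ ≡ 36 (mod 37) since 36·36 = 1296 ≡ 1, so λ ≡ 32·36 ≡ 5.
  x = λ² - 10 - 10 = 25 - 20 ≡ 5; y = λ·(10 - 5) - 18 ≡ 7. → (5, 7)
double: tangent at (5, 7): λ = (3·5² + 28)/(2·7) ≡ 29/14. 14⁻¹ ≡ 8 (mod 37), so λ ≡ 29·8 ≡ 10.
  x = λ² - 5 - 5 = 100 - 10 ≡ 16; y = λ·(5 - 16) - 7 ≡ 31. → (16, 31)
double: tangent at (16, 31): λ = (3·16² + 28)/(2·31) ≡ 19/25. 25⁻¹ ≡ 3 (mod 37), so λ ≡ 19·3 ≡ 20.
  x = λ² - 16 - 16 = 400 - 32 ≡ 35; y = λ·(16 - 35) - 31 ≡ 33. → (35, 33)
add P: (35, 33) + (10, 18). λ = (18 - 33)/(10 - 35) ≡ 22/12 mod 37. 12⁻¹ ≡ 34 (mod 37), so λ ≡ 8.
  x = λ² - 35 - 10 = 64 - 45 ≡ 19; y = λ·(35 - 19) - 33 ≡ 21. → (19, 21)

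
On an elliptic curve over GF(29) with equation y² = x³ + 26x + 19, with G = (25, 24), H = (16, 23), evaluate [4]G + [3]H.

(16, 6)

First 4G:
Repeated addition: build up to 4G.
2G: tangent at (25, 24): λ = (3·25² + 26)/(2·24) ≡ 16/19. 19⁻¹ ≡ 26 (mod 29), so λ ≡ 16·26 ≡ 10.
  x = λ² - 25 - 25 = 100 - 50 ≡ 21; y = λ·(25 - 21) - 24 ≡ 16. → (21, 16)
3G: (21, 16) + (25, 24). λ = (24 - 16)/(25 - 21) ≡ 8/4 mod 29. 4⁻¹ ≡ 22 (mod 29), so λ ≡ 2.
  x = λ² - 21 - 25 = 4 - 46 ≡ 16; y = λ·(21 - 16) - 16 ≡ 23. → (16, 23)
4G: (16, 23) + (25, 24). λ = (24 - 23)/(25 - 16) ≡ 1/9 mod 29. 9⁻¹ ≡ 13 (mod 29) since 9·13 = 117 ≡ 1, so λ ≡ 13.
  x = λ² - 16 - 25 = 169 - 41 ≡ 12; y = λ·(16 - 12) - 23 ≡ 0. → (12, 0)
4G = (12, 0).
Next 3H:
Repeated addition: build up to 3H.
2H: tangent at (16, 23): λ = (3·16² + 26)/(2·23) ≡ 11/17. 17⁻¹ ≡ 12 (mod 29) since 17·12 = 204 ≡ 1, so λ ≡ 11·12 ≡ 16.
  x = λ² - 16 - 16 = 256 - 32 ≡ 21; y = λ·(16 - 21) - 23 ≡ 13. → (21, 13)
3H: (21, 13) + (16, 23). λ = (23 - 13)/(16 - 21) ≡ 10/24 mod 29. 24⁻¹ ≡ 23 (mod 29) since 24·23 = 552 ≡ 1, so λ ≡ 27.
  x = λ² - 21 - 16 = 729 - 37 ≡ 25; y = λ·(21 - 25) - 13 ≡ 24. → (25, 24)
3H = (25, 24).
Finally 4G + 3H:
(12, 0) + (25, 24). λ = (24 - 0)/(25 - 12) ≡ 24/13 mod 29. 13⁻¹ ≡ 9 (mod 29), so λ ≡ 13.
  x = λ² - 12 - 25 = 169 - 37 ≡ 16; y = λ·(12 - 16) - 0 ≡ 6. → (16, 6)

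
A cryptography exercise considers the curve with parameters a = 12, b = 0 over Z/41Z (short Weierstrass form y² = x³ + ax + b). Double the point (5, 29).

(23, 26)

tangent at (5, 29): λ = (3·5² + 12)/(2·29) ≡ 5/17. 17⁻¹ ≡ 29 (mod 41) since 17·29 = 493 ≡ 1, so λ ≡ 5·29 ≡ 22.
  x = λ² - 5 - 5 = 484 - 10 ≡ 23; y = λ·(5 - 23) - 29 ≡ 26. → (23, 26)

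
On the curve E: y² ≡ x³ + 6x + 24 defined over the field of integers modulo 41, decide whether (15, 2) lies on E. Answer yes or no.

y² = 2² ≡ 4; x³ + 6x + 24 = 3489 ≡ 4 (mod 41). 4 = 4.

yes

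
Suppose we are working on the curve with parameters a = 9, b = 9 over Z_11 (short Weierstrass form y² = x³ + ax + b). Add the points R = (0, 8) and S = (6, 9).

(9, 7)

(0, 8) + (6, 9). λ = (9 - 8)/(6 - 0) ≡ 1/6 mod 11. 6⁻¹ ≡ 2 (mod 11) since 6·2 = 12 ≡ 1, so λ ≡ 2.
  x = λ² - 0 - 6 = 4 - 6 ≡ 9; y = λ·(0 - 9) - 8 ≡ 7. → (9, 7)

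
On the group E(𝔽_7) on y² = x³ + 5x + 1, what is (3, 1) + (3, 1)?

tangent at (3, 1): λ = (3·3² + 5)/(2·1) ≡ 4/2. 2⁻¹ ≡ 4 (mod 7), so λ ≡ 4·4 ≡ 2.
  x = λ² - 3 - 3 = 4 - 6 ≡ 5; y = λ·(3 - 5) - 1 ≡ 2. → (5, 2)

(5, 2)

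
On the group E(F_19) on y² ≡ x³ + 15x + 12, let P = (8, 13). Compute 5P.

(7, 2)

Repeated addition: build up to 5P.
2P: tangent at (8, 13): λ = (3·8² + 15)/(2·13) ≡ 17/7. 7⁻¹ ≡ 11 (mod 19), so λ ≡ 17·11 ≡ 16.
  x = λ² - 8 - 8 = 256 - 16 ≡ 12; y = λ·(8 - 12) - 13 ≡ 18. → (12, 18)
3P: (12, 18) + (8, 13). λ = (13 - 18)/(8 - 12) ≡ 14/15 mod 19. 15⁻¹ ≡ 14 (mod 19), so λ ≡ 6.
  x = λ² - 12 - 8 = 36 - 20 ≡ 16; y = λ·(12 - 16) - 18 ≡ 15. → (16, 15)
4P: (16, 15) + (8, 13). λ = (13 - 15)/(8 - 16) ≡ 17/11 mod 19. 11⁻¹ ≡ 7 (mod 19), so λ ≡ 5.
  x = λ² - 16 - 8 = 25 - 24 ≡ 1; y = λ·(16 - 1) - 15 ≡ 3. → (1, 3)
5P: (1, 3) + (8, 13). λ = (13 - 3)/(8 - 1) ≡ 10/7 mod 19. 7⁻¹ ≡ 11 (mod 19), so λ ≡ 15.
  x = λ² - 1 - 8 = 225 - 9 ≡ 7; y = λ·(1 - 7) - 3 ≡ 2. → (7, 2)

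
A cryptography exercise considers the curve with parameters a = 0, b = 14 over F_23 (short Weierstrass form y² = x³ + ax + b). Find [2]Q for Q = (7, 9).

tangent at (7, 9): λ = (3·7² + 0)/(2·9) ≡ 9/18. 18⁻¹ ≡ 9 (mod 23), so λ ≡ 9·9 ≡ 12.
  x = λ² - 7 - 7 = 144 - 14 ≡ 15; y = λ·(7 - 15) - 9 ≡ 10. → (15, 10)

(15, 10)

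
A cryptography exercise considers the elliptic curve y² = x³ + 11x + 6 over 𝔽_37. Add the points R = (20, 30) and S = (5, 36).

(20, 30) + (5, 36). λ = (36 - 30)/(5 - 20) ≡ 6/22 mod 37. 22⁻¹ ≡ 32 (mod 37) since 22·32 = 704 ≡ 1, so λ ≡ 7.
  x = λ² - 20 - 5 = 49 - 25 ≡ 24; y = λ·(20 - 24) - 30 ≡ 16. → (24, 16)

(24, 16)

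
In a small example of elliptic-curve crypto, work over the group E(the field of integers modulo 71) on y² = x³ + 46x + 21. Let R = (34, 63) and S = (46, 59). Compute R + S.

(34, 63) + (46, 59). λ = (59 - 63)/(46 - 34) ≡ 67/12 mod 71. 12⁻¹ ≡ 6 (mod 71) since 12·6 = 72 ≡ 1, so λ ≡ 47.
  x = λ² - 34 - 46 = 2209 - 80 ≡ 70; y = λ·(34 - 70) - 63 ≡ 20. → (70, 20)

(70, 20)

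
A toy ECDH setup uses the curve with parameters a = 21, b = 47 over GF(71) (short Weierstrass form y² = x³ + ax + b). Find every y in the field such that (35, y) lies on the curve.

x³ + 21x + 47 = 43657 ≡ 63 (mod 71).
63 is a non-residue mod 71; no y exists.

none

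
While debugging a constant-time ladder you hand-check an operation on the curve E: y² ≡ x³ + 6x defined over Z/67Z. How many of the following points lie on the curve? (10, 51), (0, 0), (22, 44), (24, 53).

(10, 51): 51² ≡ 55, rhs ≡ 55 → on.
(0, 0): 0² ≡ 0, rhs ≡ 0 → on.
(22, 44): 44² ≡ 60, rhs ≡ 60 → on.
(24, 53): 53² ≡ 62, rhs ≡ 32 → off.

3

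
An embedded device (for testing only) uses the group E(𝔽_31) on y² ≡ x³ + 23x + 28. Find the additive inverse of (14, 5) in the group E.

-(14, 5) = (14, -5 mod 31) = (14, 26).

(14, 26)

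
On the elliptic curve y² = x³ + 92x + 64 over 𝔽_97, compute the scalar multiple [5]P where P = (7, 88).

Repeated addition: build up to 5P.
2P: tangent at (7, 88): λ = (3·7² + 92)/(2·88) ≡ 45/79. 79⁻¹ ≡ 70 (mod 97), so λ ≡ 45·70 ≡ 46.
  x = λ² - 7 - 7 = 2116 - 14 ≡ 65; y = λ·(7 - 65) - 88 ≡ 57. → (65, 57)
3P: (65, 57) + (7, 88). λ = (88 - 57)/(7 - 65) ≡ 31/39 mod 97. 39⁻¹ ≡ 5 (mod 97), so λ ≡ 58.
  x = λ² - 65 - 7 = 3364 - 72 ≡ 91; y = λ·(65 - 91) - 57 ≡ 84. → (91, 84)
4P: (91, 84) + (7, 88). λ = (88 - 84)/(7 - 91) ≡ 4/13 mod 97. 13⁻¹ ≡ 15 (mod 97), so λ ≡ 60.
  x = λ² - 91 - 7 = 3600 - 98 ≡ 10; y = λ·(91 - 10) - 84 ≡ 23. → (10, 23)
5P: (10, 23) + (7, 88). λ = (88 - 23)/(7 - 10) ≡ 65/94 mod 97. 94⁻¹ ≡ 32 (mod 97), so λ ≡ 43.
  x = λ² - 10 - 7 = 1849 - 17 ≡ 86; y = λ·(10 - 86) - 23 ≡ 7. → (86, 7)

(86, 7)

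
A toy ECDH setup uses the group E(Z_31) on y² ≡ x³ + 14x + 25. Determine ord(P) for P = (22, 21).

2P: tangent at (22, 21): λ = (3·22² + 14)/(2·21) ≡ 9/11. 11⁻¹ ≡ 17 (mod 31), so λ ≡ 9·17 ≡ 29.
  x = λ² - 22 - 22 = 841 - 44 ≡ 22; y = λ·(22 - 22) - 21 ≡ 10. → (22, 10)
3P: (22, 10) + (22, 21): same x and y₁ ≡ -y₂, so the sum is 𝒪.
3P = 𝒪, so the order is 3.

3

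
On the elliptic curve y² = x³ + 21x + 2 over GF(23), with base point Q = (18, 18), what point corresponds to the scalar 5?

(2, 11)

Repeated addition: build up to 5Q.
2Q: tangent at (18, 18): λ = (3·18² + 21)/(2·18) ≡ 4/13. 13⁻¹ ≡ 16 (mod 23) since 13·16 = 208 ≡ 1, so λ ≡ 4·16 ≡ 18.
  x = λ² - 18 - 18 = 324 - 36 ≡ 12; y = λ·(18 - 12) - 18 ≡ 21. → (12, 21)
3Q: (12, 21) + (18, 18). λ = (18 - 21)/(18 - 12) ≡ 20/6 mod 23. 6⁻¹ ≡ 4 (mod 23), so λ ≡ 11.
  x = λ² - 12 - 18 = 121 - 30 ≡ 22; y = λ·(12 - 22) - 21 ≡ 7. → (22, 7)
4Q: (22, 7) + (18, 18). λ = (18 - 7)/(18 - 22) ≡ 11/19 mod 23. 19⁻¹ ≡ 17 (mod 23), so λ ≡ 3.
  x = λ² - 22 - 18 = 9 - 40 ≡ 15; y = λ·(22 - 15) - 7 ≡ 14. → (15, 14)
5Q: (15, 14) + (18, 18). λ = (18 - 14)/(18 - 15) ≡ 4/3 mod 23. 3⁻¹ ≡ 8 (mod 23), so λ ≡ 9.
  x = λ² - 15 - 18 = 81 - 33 ≡ 2; y = λ·(15 - 2) - 14 ≡ 11. → (2, 11)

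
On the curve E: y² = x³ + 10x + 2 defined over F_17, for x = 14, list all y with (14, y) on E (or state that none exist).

8, 9

x³ + 10x + 2 = 2886 ≡ 13 (mod 17).
Square roots of 13 mod 17: 8 and 9 (since 8² = 64 ≡ 13).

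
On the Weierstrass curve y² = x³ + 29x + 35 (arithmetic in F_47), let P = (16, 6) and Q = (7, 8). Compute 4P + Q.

First 4P:
Repeated addition: build up to 4P.
2P: tangent at (16, 6): λ = (3·16² + 29)/(2·6) ≡ 45/12. 12⁻¹ ≡ 4 (mod 47), so λ ≡ 45·4 ≡ 39.
  x = λ² - 16 - 16 = 1521 - 32 ≡ 32; y = λ·(16 - 32) - 6 ≡ 28. → (32, 28)
3P: (32, 28) + (16, 6). λ = (6 - 28)/(16 - 32) ≡ 25/31 mod 47. 31⁻¹ ≡ 44 (mod 47), so λ ≡ 19.
  x = λ² - 32 - 16 = 361 - 48 ≡ 31; y = λ·(32 - 31) - 28 ≡ 38. → (31, 38)
4P: (31, 38) + (16, 6). λ = (6 - 38)/(16 - 31) ≡ 15/32 mod 47. 32⁻¹ ≡ 25 (mod 47), so λ ≡ 46.
  x = λ² - 31 - 16 = 2116 - 47 ≡ 1; y = λ·(31 - 1) - 38 ≡ 26. → (1, 26)
4P = (1, 26).
Finally 4P + Q:
(1, 26) + (7, 8). λ = (8 - 26)/(7 - 1) ≡ 29/6 mod 47. 6⁻¹ ≡ 8 (mod 47), so λ ≡ 44.
  x = λ² - 1 - 7 = 1936 - 8 ≡ 1; y = λ·(1 - 1) - 26 ≡ 21. → (1, 21)

(1, 21)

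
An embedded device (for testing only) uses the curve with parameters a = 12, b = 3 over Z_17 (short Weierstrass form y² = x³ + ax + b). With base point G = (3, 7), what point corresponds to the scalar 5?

(10, 1)

Double-and-add on 5 = (101)₂. Start with G = (3, 7) for the leading 1-bit.
double: tangent at (3, 7): λ = (3·3² + 12)/(2·7) ≡ 5/14. 14⁻¹ ≡ 11 (mod 17), so λ ≡ 5·11 ≡ 4.
  x = λ² - 3 - 3 = 16 - 6 ≡ 10; y = λ·(3 - 10) - 7 ≡ 16. → (10, 16)
double: tangent at (10, 16): λ = (3·10² + 12)/(2·16) ≡ 6/15. 15⁻¹ ≡ 8 (mod 17) since 15·8 = 120 ≡ 1, so λ ≡ 6·8 ≡ 14.
  x = λ² - 10 - 10 = 196 - 20 ≡ 6; y = λ·(10 - 6) - 16 ≡ 6. → (6, 6)
add G: (6, 6) + (3, 7). λ = (7 - 6)/(3 - 6) ≡ 1/14 mod 17. 14⁻¹ ≡ 11 (mod 17) since 14·11 = 154 ≡ 1, so λ ≡ 11.
  x = λ² - 6 - 3 = 121 - 9 ≡ 10; y = λ·(6 - 10) - 6 ≡ 1. → (10, 1)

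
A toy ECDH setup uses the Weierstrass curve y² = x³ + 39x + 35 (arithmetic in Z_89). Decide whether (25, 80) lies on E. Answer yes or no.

yes

y² = 80² ≡ 81; x³ + 39x + 35 = 16635 ≡ 81 (mod 89). 81 = 81.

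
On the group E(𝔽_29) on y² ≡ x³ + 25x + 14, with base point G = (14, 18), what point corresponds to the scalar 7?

(17, 25)

Repeated addition: build up to 7G.
2G: tangent at (14, 18): λ = (3·14² + 25)/(2·18) ≡ 4/7. 7⁻¹ ≡ 25 (mod 29) since 7·25 = 175 ≡ 1, so λ ≡ 4·25 ≡ 13.
  x = λ² - 14 - 14 = 169 - 28 ≡ 25; y = λ·(14 - 25) - 18 ≡ 13. → (25, 13)
3G: (25, 13) + (14, 18). λ = (18 - 13)/(14 - 25) ≡ 5/18 mod 29. 18⁻¹ ≡ 21 (mod 29) since 18·21 = 378 ≡ 1, so λ ≡ 18.
  x = λ² - 25 - 14 = 324 - 39 ≡ 24; y = λ·(25 - 24) - 13 ≡ 5. → (24, 5)
4G: (24, 5) + (14, 18). λ = (18 - 5)/(14 - 24) ≡ 13/19 mod 29. 19⁻¹ ≡ 26 (mod 29), so λ ≡ 19.
  x = λ² - 24 - 14 = 361 - 38 ≡ 4; y = λ·(24 - 4) - 5 ≡ 27. → (4, 27)
5G: (4, 27) + (14, 18). λ = (18 - 27)/(14 - 4) ≡ 20/10 mod 29. 10⁻¹ ≡ 3 (mod 29), so λ ≡ 2.
  x = λ² - 4 - 14 = 4 - 18 ≡ 15; y = λ·(4 - 15) - 27 ≡ 9. → (15, 9)
6G: (15, 9) + (14, 18). λ = (18 - 9)/(14 - 15) ≡ 9/28 mod 29. 28⁻¹ ≡ 28 (mod 29), so λ ≡ 20.
  x = λ² - 15 - 14 = 400 - 29 ≡ 23; y = λ·(15 - 23) - 9 ≡ 5. → (23, 5)
7G: (23, 5) + (14, 18). λ = (18 - 5)/(14 - 23) ≡ 13/20 mod 29. 20⁻¹ ≡ 16 (mod 29), so λ ≡ 5.
  x = λ² - 23 - 14 = 25 - 37 ≡ 17; y = λ·(23 - 17) - 5 ≡ 25. → (17, 25)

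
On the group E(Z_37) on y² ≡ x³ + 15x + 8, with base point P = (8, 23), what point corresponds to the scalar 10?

Double-and-add on 10 = (1010)₂. Start with P = (8, 23) for the leading 1-bit.
double: tangent at (8, 23): λ = (3·8² + 15)/(2·23) ≡ 22/9. 9⁻¹ ≡ 33 (mod 37) since 9·33 = 297 ≡ 1, so λ ≡ 22·33 ≡ 23.
  x = λ² - 8 - 8 = 529 - 16 ≡ 32; y = λ·(8 - 32) - 23 ≡ 17. → (32, 17)
double: tangent at (32, 17): λ = (3·32² + 15)/(2·17) ≡ 16/34. 34⁻¹ ≡ 12 (mod 37), so λ ≡ 16·12 ≡ 7.
  x = λ² - 32 - 32 = 49 - 64 ≡ 22; y = λ·(32 - 22) - 17 ≡ 16. → (22, 16)
add P: (22, 16) + (8, 23). λ = (23 - 16)/(8 - 22) ≡ 7/23 mod 37. 23⁻¹ ≡ 29 (mod 37) since 23·29 = 667 ≡ 1, so λ ≡ 18.
  x = λ² - 22 - 8 = 324 - 30 ≡ 35; y = λ·(22 - 35) - 16 ≡ 9. → (35, 9)
double: tangent at (35, 9): λ = (3·35² + 15)/(2·9) ≡ 27/18. 18⁻¹ ≡ 35 (mod 37) since 18·35 = 630 ≡ 1, so λ ≡ 27·35 ≡ 20.
  x = λ² - 35 - 35 = 400 - 70 ≡ 34; y = λ·(35 - 34) - 9 ≡ 11. → (34, 11)

(34, 11)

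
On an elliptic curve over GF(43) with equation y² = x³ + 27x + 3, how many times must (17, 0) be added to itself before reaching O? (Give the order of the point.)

2

2P: (17, 0) + (17, 0): same x and y₁ ≡ -y₂, so the sum is O.
2P = O, so the order is 2.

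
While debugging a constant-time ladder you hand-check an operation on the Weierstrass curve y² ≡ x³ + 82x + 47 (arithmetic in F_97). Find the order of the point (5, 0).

2P: (5, 0) + (5, 0): same x and y₁ ≡ -y₂, so the sum is O.
2P = O, so the order is 2.

2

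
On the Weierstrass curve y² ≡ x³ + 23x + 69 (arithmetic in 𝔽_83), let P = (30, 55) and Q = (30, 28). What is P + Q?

O

The two points share x = 30 and their y-coordinates satisfy 55 + 28 ≡ 0 (mod 83), so they are inverses. Their sum is 𝒪.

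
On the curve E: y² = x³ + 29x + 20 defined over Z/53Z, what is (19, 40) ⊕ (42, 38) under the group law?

(41, 8)

(19, 40) + (42, 38). λ = (38 - 40)/(42 - 19) ≡ 51/23 mod 53. 23⁻¹ ≡ 30 (mod 53), so λ ≡ 46.
  x = λ² - 19 - 42 = 2116 - 61 ≡ 41; y = λ·(19 - 41) - 40 ≡ 8. → (41, 8)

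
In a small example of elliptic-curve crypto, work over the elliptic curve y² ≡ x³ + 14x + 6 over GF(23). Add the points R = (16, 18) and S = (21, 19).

(16, 18) + (21, 19). λ = (19 - 18)/(21 - 16) ≡ 1/5 mod 23. 5⁻¹ ≡ 14 (mod 23), so λ ≡ 14.
  x = λ² - 16 - 21 = 196 - 37 ≡ 21; y = λ·(16 - 21) - 18 ≡ 4. → (21, 4)

(21, 4)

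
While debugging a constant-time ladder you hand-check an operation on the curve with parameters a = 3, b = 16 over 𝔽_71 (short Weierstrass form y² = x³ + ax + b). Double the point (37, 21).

tangent at (37, 21): λ = (3·37² + 3)/(2·21) ≡ 63/42. 42⁻¹ ≡ 22 (mod 71), so λ ≡ 63·22 ≡ 37.
  x = λ² - 37 - 37 = 1369 - 74 ≡ 17; y = λ·(37 - 17) - 21 ≡ 9. → (17, 9)

(17, 9)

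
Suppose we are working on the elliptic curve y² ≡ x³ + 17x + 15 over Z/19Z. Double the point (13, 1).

tangent at (13, 1): λ = (3·13² + 17)/(2·1) ≡ 11/2. 2⁻¹ ≡ 10 (mod 19) since 2·10 = 20 ≡ 1, so λ ≡ 11·10 ≡ 15.
  x = λ² - 13 - 13 = 225 - 26 ≡ 9; y = λ·(13 - 9) - 1 ≡ 2. → (9, 2)

(9, 2)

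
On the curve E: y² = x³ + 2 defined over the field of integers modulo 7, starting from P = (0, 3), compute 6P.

O

Double-and-add on 6 = (110)₂. Start with P = (0, 3) for the leading 1-bit.
double: tangent at (0, 3): λ = (3·0² + 0)/(2·3) ≡ 0/6. 6⁻¹ ≡ 6 (mod 7), so λ ≡ 0·6 ≡ 0.
  x = λ² - 0 - 0 = 0 - 0 ≡ 0; y = λ·(0 - 0) - 3 ≡ 4. → (0, 4)
add P: (0, 4) + (0, 3): same x and y₁ ≡ -y₂, so the sum is the point at infinity.
double: the point at infinity + the point at infinity = the point at infinity (identity).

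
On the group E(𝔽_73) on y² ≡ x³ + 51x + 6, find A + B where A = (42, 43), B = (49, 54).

(53, 44)

(42, 43) + (49, 54). λ = (54 - 43)/(49 - 42) ≡ 11/7 mod 73. 7⁻¹ ≡ 21 (mod 73) since 7·21 = 147 ≡ 1, so λ ≡ 12.
  x = λ² - 42 - 49 = 144 - 91 ≡ 53; y = λ·(42 - 53) - 43 ≡ 44. → (53, 44)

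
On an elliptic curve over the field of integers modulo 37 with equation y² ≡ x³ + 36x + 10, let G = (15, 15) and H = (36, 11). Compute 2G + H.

(4, 25)

First 2G:
Repeated addition: build up to 2G.
2G: tangent at (15, 15): λ = (3·15² + 36)/(2·15) ≡ 8/30. 30⁻¹ ≡ 21 (mod 37), so λ ≡ 8·21 ≡ 20.
  x = λ² - 15 - 15 = 400 - 30 ≡ 0; y = λ·(15 - 0) - 15 ≡ 26. → (0, 26)
2G = (0, 26).
Finally 2G + H:
(0, 26) + (36, 11). λ = (11 - 26)/(36 - 0) ≡ 22/36 mod 37. 36⁻¹ ≡ 36 (mod 37), so λ ≡ 15.
  x = λ² - 0 - 36 = 225 - 36 ≡ 4; y = λ·(0 - 4) - 26 ≡ 25. → (4, 25)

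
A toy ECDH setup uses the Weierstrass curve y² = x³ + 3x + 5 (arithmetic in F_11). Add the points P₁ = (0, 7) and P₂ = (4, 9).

(10, 10)

(0, 7) + (4, 9). λ = (9 - 7)/(4 - 0) ≡ 2/4 mod 11. 4⁻¹ ≡ 3 (mod 11), so λ ≡ 6.
  x = λ² - 0 - 4 = 36 - 4 ≡ 10; y = λ·(0 - 10) - 7 ≡ 10. → (10, 10)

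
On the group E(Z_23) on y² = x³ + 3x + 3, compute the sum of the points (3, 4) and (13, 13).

(3, 4) + (13, 13). λ = (13 - 4)/(13 - 3) ≡ 9/10 mod 23. 10⁻¹ ≡ 7 (mod 23), so λ ≡ 17.
  x = λ² - 3 - 13 = 289 - 16 ≡ 20; y = λ·(3 - 20) - 4 ≡ 6. → (20, 6)

(20, 6)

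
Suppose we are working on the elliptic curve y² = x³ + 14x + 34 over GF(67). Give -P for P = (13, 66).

(13, 1)

-(13, 66) = (13, -66 mod 67) = (13, 1).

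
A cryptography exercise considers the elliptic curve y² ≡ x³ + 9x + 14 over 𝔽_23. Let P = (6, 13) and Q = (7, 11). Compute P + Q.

(14, 3)

(6, 13) + (7, 11). λ = (11 - 13)/(7 - 6) ≡ 21/1 mod 23. 1⁻¹ ≡ 1 (mod 23) since 1·1 = 1 ≡ 1, so λ ≡ 21.
  x = λ² - 6 - 7 = 441 - 13 ≡ 14; y = λ·(6 - 14) - 13 ≡ 3. → (14, 3)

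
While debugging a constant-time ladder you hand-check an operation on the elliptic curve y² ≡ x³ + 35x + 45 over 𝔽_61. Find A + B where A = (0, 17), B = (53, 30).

(0, 17) + (53, 30). λ = (30 - 17)/(53 - 0) ≡ 13/53 mod 61. 53⁻¹ ≡ 38 (mod 61) since 53·38 = 2014 ≡ 1, so λ ≡ 6.
  x = λ² - 0 - 53 = 36 - 53 ≡ 44; y = λ·(0 - 44) - 17 ≡ 24. → (44, 24)

(44, 24)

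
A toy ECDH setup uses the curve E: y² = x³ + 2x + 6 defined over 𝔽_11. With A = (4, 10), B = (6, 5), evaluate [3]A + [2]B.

(7, 0)

First 3A:
Repeated addition: build up to 3A.
2A: tangent at (4, 10): λ = (3·4² + 2)/(2·10) ≡ 6/9. 9⁻¹ ≡ 5 (mod 11) since 9·5 = 45 ≡ 1, so λ ≡ 6·5 ≡ 8.
  x = λ² - 4 - 4 = 64 - 8 ≡ 1; y = λ·(4 - 1) - 10 ≡ 3. → (1, 3)
3A: (1, 3) + (4, 10). λ = (10 - 3)/(4 - 1) ≡ 7/3 mod 11. 3⁻¹ ≡ 4 (mod 11), so λ ≡ 6.
  x = λ² - 1 - 4 = 36 - 5 ≡ 9; y = λ·(1 - 9) - 3 ≡ 4. → (9, 4)
3A = (9, 4).
Next 2B:
Repeated addition: build up to 2B.
2B: tangent at (6, 5): λ = (3·6² + 2)/(2·5) ≡ 0/10. 10⁻¹ ≡ 10 (mod 11), so λ ≡ 0·10 ≡ 0.
  x = λ² - 6 - 6 = 0 - 12 ≡ 10; y = λ·(6 - 10) - 5 ≡ 6. → (10, 6)
2B = (10, 6).
Finally 3A + 2B:
(9, 4) + (10, 6). λ = (6 - 4)/(10 - 9) ≡ 2/1 mod 11. 1⁻¹ ≡ 1 (mod 11) since 1·1 = 1 ≡ 1, so λ ≡ 2.
  x = λ² - 9 - 10 = 4 - 19 ≡ 7; y = λ·(9 - 7) - 4 ≡ 0. → (7, 0)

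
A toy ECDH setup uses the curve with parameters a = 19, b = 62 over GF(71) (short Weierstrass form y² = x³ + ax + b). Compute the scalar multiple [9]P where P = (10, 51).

(64, 56)

Repeated addition: build up to 9P.
2P: tangent at (10, 51): λ = (3·10² + 19)/(2·51) ≡ 35/31. 31⁻¹ ≡ 55 (mod 71), so λ ≡ 35·55 ≡ 8.
  x = λ² - 10 - 10 = 64 - 20 ≡ 44; y = λ·(10 - 44) - 51 ≡ 32. → (44, 32)
3P: (44, 32) + (10, 51). λ = (51 - 32)/(10 - 44) ≡ 19/37 mod 71. 37⁻¹ ≡ 48 (mod 71), so λ ≡ 60.
  x = λ² - 44 - 10 = 3600 - 54 ≡ 67; y = λ·(44 - 67) - 32 ≡ 8. → (67, 8)
4P: (67, 8) + (10, 51). λ = (51 - 8)/(10 - 67) ≡ 43/14 mod 71. 14⁻¹ ≡ 66 (mod 71) since 14·66 = 924 ≡ 1, so λ ≡ 69.
  x = λ² - 67 - 10 = 4761 - 77 ≡ 69; y = λ·(67 - 69) - 8 ≡ 67. → (69, 67)
5P: (69, 67) + (10, 51). λ = (51 - 67)/(10 - 69) ≡ 55/12 mod 71. 12⁻¹ ≡ 6 (mod 71), so λ ≡ 46.
  x = λ² - 69 - 10 = 2116 - 79 ≡ 49; y = λ·(69 - 49) - 67 ≡ 1. → (49, 1)
6P: (49, 1) + (10, 51). λ = (51 - 1)/(10 - 49) ≡ 50/32 mod 71. 32⁻¹ ≡ 20 (mod 71), so λ ≡ 6.
  x = λ² - 49 - 10 = 36 - 59 ≡ 48; y = λ·(49 - 48) - 1 ≡ 5. → (48, 5)
7P: (48, 5) + (10, 51). λ = (51 - 5)/(10 - 48) ≡ 46/33 mod 71. 33⁻¹ ≡ 28 (mod 71) since 33·28 = 924 ≡ 1, so λ ≡ 10.
  x = λ² - 48 - 10 = 100 - 58 ≡ 42; y = λ·(48 - 42) - 5 ≡ 55. → (42, 55)
8P: (42, 55) + (10, 51). λ = (51 - 55)/(10 - 42) ≡ 67/39 mod 71. 39⁻¹ ≡ 51 (mod 71), so λ ≡ 9.
  x = λ² - 42 - 10 = 81 - 52 ≡ 29; y = λ·(42 - 29) - 55 ≡ 62. → (29, 62)
9P: (29, 62) + (10, 51). λ = (51 - 62)/(10 - 29) ≡ 60/52 mod 71. 52⁻¹ ≡ 56 (mod 71), so λ ≡ 23.
  x = λ² - 29 - 10 = 529 - 39 ≡ 64; y = λ·(29 - 64) - 62 ≡ 56. → (64, 56)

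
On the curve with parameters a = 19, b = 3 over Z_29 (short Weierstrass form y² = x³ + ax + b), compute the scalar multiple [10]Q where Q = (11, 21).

(12, 25)

Double-and-add on 10 = (1010)₂. Start with Q = (11, 21) for the leading 1-bit.
double: tangent at (11, 21): λ = (3·11² + 19)/(2·21) ≡ 5/13. 13⁻¹ ≡ 9 (mod 29) since 13·9 = 117 ≡ 1, so λ ≡ 5·9 ≡ 16.
  x = λ² - 11 - 11 = 256 - 22 ≡ 2; y = λ·(11 - 2) - 21 ≡ 7. → (2, 7)
double: tangent at (2, 7): λ = (3·2² + 19)/(2·7) ≡ 2/14. 14⁻¹ ≡ 27 (mod 29), so λ ≡ 2·27 ≡ 25.
  x = λ² - 2 - 2 = 625 - 4 ≡ 12; y = λ·(2 - 12) - 7 ≡ 4. → (12, 4)
add Q: (12, 4) + (11, 21). λ = (21 - 4)/(11 - 12) ≡ 17/28 mod 29. 28⁻¹ ≡ 28 (mod 29), so λ ≡ 12.
  x = λ² - 12 - 11 = 144 - 23 ≡ 5; y = λ·(12 - 5) - 4 ≡ 22. → (5, 22)
double: tangent at (5, 22): λ = (3·5² + 19)/(2·22) ≡ 7/15. 15⁻¹ ≡ 2 (mod 29) since 15·2 = 30 ≡ 1, so λ ≡ 7·2 ≡ 14.
  x = λ² - 5 - 5 = 196 - 10 ≡ 12; y = λ·(5 - 12) - 22 ≡ 25. → (12, 25)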